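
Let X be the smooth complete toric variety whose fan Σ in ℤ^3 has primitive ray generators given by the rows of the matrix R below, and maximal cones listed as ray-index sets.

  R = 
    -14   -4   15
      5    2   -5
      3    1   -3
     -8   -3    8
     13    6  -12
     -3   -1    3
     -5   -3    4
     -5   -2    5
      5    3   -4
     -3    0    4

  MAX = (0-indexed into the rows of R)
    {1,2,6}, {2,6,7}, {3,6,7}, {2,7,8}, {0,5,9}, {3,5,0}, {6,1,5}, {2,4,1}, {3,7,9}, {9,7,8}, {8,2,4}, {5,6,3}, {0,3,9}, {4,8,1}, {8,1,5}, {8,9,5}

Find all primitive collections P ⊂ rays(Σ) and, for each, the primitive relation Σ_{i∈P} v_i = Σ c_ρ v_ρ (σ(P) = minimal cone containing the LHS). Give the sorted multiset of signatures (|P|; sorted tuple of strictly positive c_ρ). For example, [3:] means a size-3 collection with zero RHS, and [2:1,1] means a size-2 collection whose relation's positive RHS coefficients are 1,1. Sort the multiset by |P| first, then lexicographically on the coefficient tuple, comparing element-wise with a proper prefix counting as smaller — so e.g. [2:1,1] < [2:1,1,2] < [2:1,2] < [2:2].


23 collections generate NE(X_Σ); each relation:

  P = {1,7}:  v_{1} + v_{7} = 0  ⟹  sig = [2:]
  P = {2,5}:  v_{2} + v_{5} = 0  ⟹  sig = [2:]
  P = {6,8}:  v_{6} + v_{8} = 0  ⟹  sig = [2:]
  P = {1,3}:  v_{1} + v_{3} = v_{5}  ⟹  sig = [2:1]
  P = {2,3}:  v_{2} + v_{3} = v_{7}  ⟹  sig = [2:1]
  P = {3,4}:  v_{3} + v_{4} = v_{8}  ⟹  sig = [2:1]
  P = {3,8}:  v_{3} + v_{8} = v_{9}  ⟹  sig = [2:1]
  P = {5,7}:  v_{5} + v_{7} = v_{3}  ⟹  sig = [2:1]
  P = {6,9}:  v_{6} + v_{9} = v_{3}  ⟹  sig = [2:1]
  P = {0,2}:  v_{0} + v_{2} = v_{3} + v_{9}  ⟹  sig = [2:1,1]
  P = {1,9}:  v_{1} + v_{9} = v_{5} + v_{8}  ⟹  sig = [2:1,1]
  P = {2,9}:  v_{2} + v_{9} = v_{7} + v_{8}  ⟹  sig = [2:1,1]
  P = {4,5}:  v_{4} + v_{5} = v_{1} + v_{8}  ⟹  sig = [2:1,1]
  P = {4,6}:  v_{4} + v_{6} = v_{1} + v_{2}  ⟹  sig = [2:1,1]
  P = {4,7}:  v_{4} + v_{7} = v_{2} + v_{8}  ⟹  sig = [2:1,1]
  P = {0,4}:  v_{0} + v_{4} = v_{5} + v_{8} + v_{9}  ⟹  sig = [2:1,1,1]
  P = {0,1}:  v_{0} + v_{1} = 2·v_{5} + v_{9}  ⟹  sig = [2:1,2]
  P = {0,6}:  v_{0} + v_{6} = 2·v_{3} + v_{5}  ⟹  sig = [2:1,2]
  P = {0,7}:  v_{0} + v_{7} = 2·v_{3} + v_{9}  ⟹  sig = [2:1,2]
  P = {0,8}:  v_{0} + v_{8} = v_{5} + 2·v_{9}  ⟹  sig = [2:1,2]
  P = {4,9}:  v_{4} + v_{9} = 2·v_{8}  ⟹  sig = [2:2]
  P = {1,2,8}:  v_{1} + v_{2} + v_{8} = v_{4}  ⟹  sig = [3:1]
  P = {3,5,9}:  v_{3} + v_{5} + v_{9} = v_{0}  ⟹  sig = [3:1]

Signatures (|P|; sorted positive RHS coefficients), sorted:
[[2:], [2:], [2:], [2:1], [2:1], [2:1], [2:1], [2:1], [2:1], [2:1,1], [2:1,1], [2:1,1], [2:1,1], [2:1,1], [2:1,1], [2:1,1,1], [2:1,2], [2:1,2], [2:1,2], [2:1,2], [2:2], [3:1], [3:1]]


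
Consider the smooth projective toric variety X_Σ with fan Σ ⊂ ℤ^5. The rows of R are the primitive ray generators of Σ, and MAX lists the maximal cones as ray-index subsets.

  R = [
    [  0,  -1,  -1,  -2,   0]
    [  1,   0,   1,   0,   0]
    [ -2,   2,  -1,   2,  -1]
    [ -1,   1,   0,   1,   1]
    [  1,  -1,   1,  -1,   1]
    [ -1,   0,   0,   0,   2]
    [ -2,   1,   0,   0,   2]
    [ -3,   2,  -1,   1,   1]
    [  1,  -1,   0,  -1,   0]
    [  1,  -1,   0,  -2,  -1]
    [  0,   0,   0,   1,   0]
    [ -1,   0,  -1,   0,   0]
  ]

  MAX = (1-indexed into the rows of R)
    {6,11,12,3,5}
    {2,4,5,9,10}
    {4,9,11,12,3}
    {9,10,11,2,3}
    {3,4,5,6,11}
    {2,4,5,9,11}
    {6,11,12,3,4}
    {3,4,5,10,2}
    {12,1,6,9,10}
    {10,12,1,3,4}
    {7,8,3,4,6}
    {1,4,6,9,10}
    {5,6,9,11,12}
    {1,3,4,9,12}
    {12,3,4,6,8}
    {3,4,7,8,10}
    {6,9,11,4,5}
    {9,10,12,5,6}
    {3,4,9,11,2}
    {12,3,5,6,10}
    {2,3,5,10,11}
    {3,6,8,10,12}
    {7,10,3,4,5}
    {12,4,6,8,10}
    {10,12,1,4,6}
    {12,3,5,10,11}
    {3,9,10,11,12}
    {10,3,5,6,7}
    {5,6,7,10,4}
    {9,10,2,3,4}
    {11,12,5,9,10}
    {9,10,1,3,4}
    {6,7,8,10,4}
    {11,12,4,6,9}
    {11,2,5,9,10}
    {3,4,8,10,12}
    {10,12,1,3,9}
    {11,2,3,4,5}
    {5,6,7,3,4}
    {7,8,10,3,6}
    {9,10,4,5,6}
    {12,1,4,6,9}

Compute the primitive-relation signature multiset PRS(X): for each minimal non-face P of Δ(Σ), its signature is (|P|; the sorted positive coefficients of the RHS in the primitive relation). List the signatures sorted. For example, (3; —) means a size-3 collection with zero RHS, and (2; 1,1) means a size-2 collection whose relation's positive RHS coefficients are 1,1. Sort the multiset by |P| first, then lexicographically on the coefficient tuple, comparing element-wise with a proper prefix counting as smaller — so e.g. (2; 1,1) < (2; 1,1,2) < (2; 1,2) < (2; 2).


Δ(Σ) — 12 vertices, 23 min non-faces:

  P = {2,12}:  v_{2} + v_{12} = 0  so sig = (2; —)
  P = {5,8}:  v_{5} + v_{8} = v_{7}  so sig = (2; 1)
  P = {1,11}:  v_{1} + v_{11} = v_{9} + v_{12}  so sig = (2; 1,1)
  P = {2,6}:  v_{2} + v_{6} = v_{4} + v_{5}  so sig = (2; 1,1)
  P = {8,11}:  v_{8} + v_{11} = v_{3} + v_{6}  so sig = (2; 1,1)
  P = {1,2}:  v_{1} + v_{2} = v_{4} + v_{9} + v_{10}  so sig = (2; 1,1,1)
  P = {1,5}:  v_{1} + v_{5} = v_{6} + v_{9} + v_{10}  so sig = (2; 1,1,1)
  P = {7,9}:  v_{7} + v_{9} = v_{4} + v_{6} + v_{10}  so sig = (2; 1,1,1)
  P = {7,11}:  v_{7} + v_{11} = v_{3} + v_{5} + v_{6}  so sig = (2; 1,1,1)
  P = {2,8}:  v_{2} + v_{8} = v_{3} + 2·v_{4} + v_{5} + v_{10}  so sig = (2; 1,1,1,2)
  P = {7,12}:  v_{7} + v_{12} = v_{3} + 2·v_{6} + v_{10}  so sig = (2; 1,1,2)
  P = {8,9}:  v_{8} + v_{9} = 2·v_{4} + v_{10} + v_{12}  so sig = (2; 1,1,2)
  P = {1,7}:  v_{1} + v_{7} = 2·v_{4} + v_{6} + 2·v_{10} + v_{12}  so sig = (2; 1,1,2,2)
  P = {2,7}:  v_{2} + v_{7} = v_{3} + 2·v_{4} + 2·v_{5} + v_{10}  so sig = (2; 1,1,2,2)
  P = {1,8}:  v_{1} + v_{8} = 3·v_{4} + 2·v_{10} + 2·v_{12}  so sig = (2; 2,2,3)
  P = {3,5,9}:  v_{3} + v_{5} + v_{9} = 0  so sig = (3; —)
  P = {4,10,11}:  v_{4} + v_{10} + v_{11} = 0  so sig = (3; —)
  P = {4,5,12}:  v_{4} + v_{5} + v_{12} = v_{6}  so sig = (3; 1)
  P = {3,6,9}:  v_{3} + v_{6} + v_{9} = v_{4} + v_{12}  so sig = (3; 1,1)
  P = {6,10,11}:  v_{6} + v_{10} + v_{11} = v_{5} + v_{12}  so sig = (3; 1,1)
  P = {1,3,6}:  v_{1} + v_{3} + v_{6} = 2·v_{4} + v_{10} + 2·v_{12}  so sig = (3; 1,2,2)
  P = {3,4,6,10}:  v_{3} + v_{4} + v_{6} + v_{10} = v_{8}  so sig = (4; 1)
  P = {4,9,10,12}:  v_{4} + v_{9} + v_{10} + v_{12} = v_{1}  so sig = (4; 1)

Hence PRS(X_Σ) =
    |P|=2: 15 collections, coeffs (), (1), (1,1), (1,1), (1,1), (1,1,1), (1,1,1), (1,1,1), (1,1,1), (1,1,1,2), (1,1,2), (1,1,2), (1,1,2,2), (1,1,2,2), (2,2,3)
    |P|=3: 6 collections, coeffs (), (), (1), (1,1), (1,1), (1,2,2)
    |P|=4: 2 collections, coeffs (1), (1)


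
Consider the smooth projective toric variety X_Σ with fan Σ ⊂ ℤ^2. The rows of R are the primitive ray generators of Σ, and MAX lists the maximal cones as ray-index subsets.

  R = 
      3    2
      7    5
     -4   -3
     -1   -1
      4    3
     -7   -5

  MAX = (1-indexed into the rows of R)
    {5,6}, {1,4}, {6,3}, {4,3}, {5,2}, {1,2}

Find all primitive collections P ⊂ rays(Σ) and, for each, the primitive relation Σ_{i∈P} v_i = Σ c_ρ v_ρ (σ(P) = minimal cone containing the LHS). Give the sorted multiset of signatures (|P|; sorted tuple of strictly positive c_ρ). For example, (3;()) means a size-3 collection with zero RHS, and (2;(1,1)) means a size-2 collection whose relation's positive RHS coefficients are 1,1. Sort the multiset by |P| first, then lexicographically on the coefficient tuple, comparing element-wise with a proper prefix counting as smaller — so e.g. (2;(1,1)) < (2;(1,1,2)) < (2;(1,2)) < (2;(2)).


Δ(Σ) — 6 vertices, 9 min non-faces:

  • {2,6}:  v_{2} + v_{6} = 0  ⟹  sig = (2;())
  • {3,5}:  v_{3} + v_{5} = 0  ⟹  sig = (2;())
  • {1,3}:  v_{1} + v_{3} = v_{4}  ⟹  sig = (2;(1))
  • {1,5}:  v_{1} + v_{5} = v_{2}  ⟹  sig = (2;(1))
  • {1,6}:  v_{1} + v_{6} = v_{3}  ⟹  sig = (2;(1))
  • {2,3}:  v_{2} + v_{3} = v_{1}  ⟹  sig = (2;(1))
  • {4,5}:  v_{4} + v_{5} = v_{1}  ⟹  sig = (2;(1))
  • {2,4}:  v_{2} + v_{4} = 2·v_{1}  ⟹  sig = (2;(2))
  • {4,6}:  v_{4} + v_{6} = 2·v_{3}  ⟹  sig = (2;(2))

Signatures (|P|; sorted positive RHS coefficients), sorted:
    |P|=2: 9 collections, coeffs (), (), (1), (1), (1), (1), (1), (2), (2)


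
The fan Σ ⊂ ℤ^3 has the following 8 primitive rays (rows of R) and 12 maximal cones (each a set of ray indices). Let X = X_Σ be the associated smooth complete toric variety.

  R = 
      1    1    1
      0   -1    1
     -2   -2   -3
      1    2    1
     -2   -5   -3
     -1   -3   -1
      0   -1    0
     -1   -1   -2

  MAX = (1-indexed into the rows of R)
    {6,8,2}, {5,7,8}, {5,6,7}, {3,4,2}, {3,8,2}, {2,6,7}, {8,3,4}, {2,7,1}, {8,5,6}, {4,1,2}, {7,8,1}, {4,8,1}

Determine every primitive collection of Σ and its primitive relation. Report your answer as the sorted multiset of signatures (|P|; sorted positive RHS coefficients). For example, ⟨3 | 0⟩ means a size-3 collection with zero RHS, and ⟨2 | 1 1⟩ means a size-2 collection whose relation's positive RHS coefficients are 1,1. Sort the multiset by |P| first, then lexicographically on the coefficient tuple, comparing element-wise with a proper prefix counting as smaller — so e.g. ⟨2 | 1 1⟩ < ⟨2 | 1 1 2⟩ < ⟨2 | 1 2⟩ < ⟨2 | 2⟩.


14 minimal non-faces of Δ(Σ) (on 8 rays):

  P = {1,3}:  v_{1} + v_{3} = v_{8} ; sig = ⟨2 | 1⟩
  P = {4,6}:  v_{4} + v_{6} = v_{7} ; sig = ⟨2 | 1⟩
  P = {4,7}:  v_{4} + v_{7} = v_{1} ; sig = ⟨2 | 1⟩
  P = {3,5}:  v_{3} + v_{5} = v_{2} + v_{6} + 3·v_{8} ; sig = ⟨2 | 1 1 3⟩
  P = {3,7}:  v_{3} + v_{7} = v_{2} + 2·v_{8} ; sig = ⟨2 | 1 2⟩
  P = {4,5}:  v_{4} + v_{5} = 2·v_{7} + v_{8} ; sig = ⟨2 | 1 2⟩
  P = {1,5}:  v_{1} + v_{5} = 3·v_{7} + v_{8} ; sig = ⟨2 | 1 3⟩
  P = {1,6}:  v_{1} + v_{6} = 2·v_{7} ; sig = ⟨2 | 2⟩
  P = {2,5}:  v_{2} + v_{5} = 2·v_{6} ; sig = ⟨2 | 2⟩
  P = {3,6}:  v_{3} + v_{6} = 2·v_{2} + 3·v_{8} ; sig = ⟨2 | 2 3⟩
  P = {2,4,8}:  v_{2} + v_{4} + v_{8} = 0 ; sig = ⟨3 | 0⟩
  P = {1,2,8}:  v_{1} + v_{2} + v_{8} = v_{7} ; sig = ⟨3 | 1⟩
  P = {2,7,8}:  v_{2} + v_{7} + v_{8} = v_{6} ; sig = ⟨3 | 1⟩
  P = {6,7,8}:  v_{6} + v_{7} + v_{8} = v_{5} ; sig = ⟨3 | 1⟩

so the primitive-relation signature multiset is
{ ⟨2 | 1⟩ ×3,  ⟨2 | 1 1 3⟩,  ⟨2 | 1 2⟩ ×2,  ⟨2 | 1 3⟩,  ⟨2 | 2⟩ ×2,  ⟨2 | 2 3⟩,  ⟨3 | 0⟩,  ⟨3 | 1⟩ ×3 }


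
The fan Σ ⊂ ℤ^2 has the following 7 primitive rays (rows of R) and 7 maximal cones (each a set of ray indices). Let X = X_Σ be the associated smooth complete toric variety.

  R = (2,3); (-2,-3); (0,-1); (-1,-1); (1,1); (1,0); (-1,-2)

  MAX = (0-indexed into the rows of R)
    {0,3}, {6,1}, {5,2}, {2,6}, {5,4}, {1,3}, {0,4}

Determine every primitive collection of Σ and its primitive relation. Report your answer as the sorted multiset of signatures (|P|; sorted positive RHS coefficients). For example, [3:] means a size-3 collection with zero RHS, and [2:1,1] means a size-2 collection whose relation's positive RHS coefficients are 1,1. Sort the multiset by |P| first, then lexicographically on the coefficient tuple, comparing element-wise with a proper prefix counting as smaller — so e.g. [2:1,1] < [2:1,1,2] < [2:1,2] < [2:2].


Σ has 14 primitive collections:

  P = {0,1}:  v_{0} + v_{1} = 0 — sig = [2:]
  P = {3,4}:  v_{3} + v_{4} = 0 — sig = [2:]
  P = {0,6}:  v_{0} + v_{6} = v_{4} — sig = [2:1]
  P = {1,4}:  v_{1} + v_{4} = v_{6} — sig = [2:1]
  P = {2,3}:  v_{2} + v_{3} = v_{6} — sig = [2:1]
  P = {2,4}:  v_{2} + v_{4} = v_{5} — sig = [2:1]
  P = {3,5}:  v_{3} + v_{5} = v_{2} — sig = [2:1]
  P = {3,6}:  v_{3} + v_{6} = v_{1} — sig = [2:1]
  P = {4,6}:  v_{4} + v_{6} = v_{2} — sig = [2:1]
  P = {1,5}:  v_{1} + v_{5} = v_{2} + v_{6} — sig = [2:1,1]
  P = {0,2}:  v_{0} + v_{2} = 2·v_{4} — sig = [2:2]
  P = {1,2}:  v_{1} + v_{2} = 2·v_{6} — sig = [2:2]
  P = {5,6}:  v_{5} + v_{6} = 2·v_{2} — sig = [2:2]
  P = {0,5}:  v_{0} + v_{5} = 3·v_{4} — sig = [2:3]

Signatures (|P|; sorted positive RHS coefficients), sorted:
    |P|=2: 14 collections, coeffs (), (), (1), (1), (1), (1), (1), (1), (1), (1,1), (2), (2), (2), (3)


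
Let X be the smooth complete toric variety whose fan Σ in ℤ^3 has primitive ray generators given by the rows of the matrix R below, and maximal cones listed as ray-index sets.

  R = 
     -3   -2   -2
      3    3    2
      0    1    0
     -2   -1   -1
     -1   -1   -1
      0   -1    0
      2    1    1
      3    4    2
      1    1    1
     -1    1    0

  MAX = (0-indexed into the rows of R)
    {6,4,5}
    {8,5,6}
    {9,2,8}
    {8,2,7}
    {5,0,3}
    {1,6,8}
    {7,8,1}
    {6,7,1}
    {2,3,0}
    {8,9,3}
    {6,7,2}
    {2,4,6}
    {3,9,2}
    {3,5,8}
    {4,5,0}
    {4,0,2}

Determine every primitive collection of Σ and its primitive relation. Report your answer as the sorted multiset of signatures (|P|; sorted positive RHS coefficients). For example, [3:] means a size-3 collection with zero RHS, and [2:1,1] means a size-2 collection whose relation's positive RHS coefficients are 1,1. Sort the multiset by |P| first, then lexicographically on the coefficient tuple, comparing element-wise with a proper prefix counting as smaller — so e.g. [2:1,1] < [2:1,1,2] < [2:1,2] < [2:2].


24 collections generate NE(X_Σ); each relation:

  P = {2,5}:  v_{2} + v_{5} = 0  ⟹  sig = [2:]
  P = {3,6}:  v_{3} + v_{6} = 0  ⟹  sig = [2:]
  P = {4,8}:  v_{4} + v_{8} = 0  ⟹  sig = [2:]
  P = {0,1}:  v_{0} + v_{1} = v_{2}  ⟹  sig = [2:1]
  P = {0,6}:  v_{0} + v_{6} = v_{4}  ⟹  sig = [2:1]
  P = {0,8}:  v_{0} + v_{8} = v_{3}  ⟹  sig = [2:1]
  P = {1,2}:  v_{1} + v_{2} = v_{7}  ⟹  sig = [2:1]
  P = {3,4}:  v_{3} + v_{4} = v_{0}  ⟹  sig = [2:1]
  P = {5,7}:  v_{5} + v_{7} = v_{1}  ⟹  sig = [2:1]
  P = {1,3}:  v_{1} + v_{3} = v_{2} + v_{8}  ⟹  sig = [2:1,1]
  P = {1,4}:  v_{1} + v_{4} = v_{2} + v_{6}  ⟹  sig = [2:1,1]
  P = {1,5}:  v_{1} + v_{5} = v_{6} + v_{8}  ⟹  sig = [2:1,1]
  P = {4,9}:  v_{4} + v_{9} = v_{2} + v_{3}  ⟹  sig = [2:1,1]
  P = {5,9}:  v_{5} + v_{9} = v_{3} + v_{8}  ⟹  sig = [2:1,1]
  P = {6,9}:  v_{6} + v_{9} = v_{2} + v_{8}  ⟹  sig = [2:1,1]
  P = {0,9}:  v_{0} + v_{9} = v_{2} + 2·v_{3}  ⟹  sig = [2:1,2]
  P = {3,7}:  v_{3} + v_{7} = 2·v_{2} + v_{8}  ⟹  sig = [2:1,2]
  P = {4,7}:  v_{4} + v_{7} = 2·v_{2} + v_{6}  ⟹  sig = [2:1,2]
  P = {0,7}:  v_{0} + v_{7} = 2·v_{2}  ⟹  sig = [2:2]
  P = {1,9}:  v_{1} + v_{9} = 2·v_{2} + 2·v_{8}  ⟹  sig = [2:2,2]
  P = {7,9}:  v_{7} + v_{9} = 3·v_{2} + 2·v_{8}  ⟹  sig = [2:2,3]
  P = {2,3,8}:  v_{2} + v_{3} + v_{8} = v_{9}  ⟹  sig = [3:1]
  P = {2,6,8}:  v_{2} + v_{6} + v_{8} = v_{1}  ⟹  sig = [3:1]
  P = {6,7,8}:  v_{6} + v_{7} + v_{8} = 2·v_{1}  ⟹  sig = [3:2]

Signatures (|P|; sorted positive RHS coefficients), sorted:
{ [2:] ×3,  [2:1] ×6,  [2:1,1] ×6,  [2:1,2] ×3,  [2:2],  [2:2,2],  [2:2,3],  [3:1] ×2,  [3:2] }


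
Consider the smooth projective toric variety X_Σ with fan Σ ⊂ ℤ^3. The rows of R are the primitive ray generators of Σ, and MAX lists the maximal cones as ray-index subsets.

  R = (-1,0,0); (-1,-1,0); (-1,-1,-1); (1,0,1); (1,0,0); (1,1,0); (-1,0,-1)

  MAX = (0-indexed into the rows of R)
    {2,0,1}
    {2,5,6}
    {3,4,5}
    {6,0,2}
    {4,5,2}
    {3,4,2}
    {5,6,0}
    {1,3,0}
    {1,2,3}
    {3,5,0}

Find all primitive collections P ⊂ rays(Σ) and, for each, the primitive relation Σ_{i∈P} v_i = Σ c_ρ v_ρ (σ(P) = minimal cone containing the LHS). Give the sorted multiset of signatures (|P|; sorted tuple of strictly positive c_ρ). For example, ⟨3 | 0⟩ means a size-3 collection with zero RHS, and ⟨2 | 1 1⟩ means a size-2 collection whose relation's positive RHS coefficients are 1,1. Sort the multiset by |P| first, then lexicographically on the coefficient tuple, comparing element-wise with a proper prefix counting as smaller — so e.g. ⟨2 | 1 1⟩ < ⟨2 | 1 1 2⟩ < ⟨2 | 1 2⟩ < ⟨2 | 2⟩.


Δ(Σ) — 7 vertices, 9 min non-faces:

  P = {0,4}:  v_{0} + v_{4} = 0  ⇒ sig = ⟨2 | 0⟩
  P = {1,5}:  v_{1} + v_{5} = 0  ⇒ sig = ⟨2 | 0⟩
  P = {3,6}:  v_{3} + v_{6} = 0  ⇒ sig = ⟨2 | 0⟩
  P = {1,4}:  v_{1} + v_{4} = v_{2} + v_{3}  ⇒ sig = ⟨2 | 1 1⟩
  P = {1,6}:  v_{1} + v_{6} = v_{0} + v_{2}  ⇒ sig = ⟨2 | 1 1⟩
  P = {4,6}:  v_{4} + v_{6} = v_{2} + v_{5}  ⇒ sig = ⟨2 | 1 1⟩
  P = {0,2,3}:  v_{0} + v_{2} + v_{3} = v_{1}  ⇒ sig = ⟨3 | 1⟩
  P = {0,2,5}:  v_{0} + v_{2} + v_{5} = v_{6}  ⇒ sig = ⟨3 | 1⟩
  P = {2,3,5}:  v_{2} + v_{3} + v_{5} = v_{4}  ⇒ sig = ⟨3 | 1⟩

Sorted signature multiset PRS(X):
    ⟨2 | 0⟩
    ⟨2 | 0⟩
    ⟨2 | 0⟩
    ⟨2 | 1 1⟩
    ⟨2 | 1 1⟩
    ⟨2 | 1 1⟩
    ⟨3 | 1⟩
    ⟨3 | 1⟩
    ⟨3 | 1⟩


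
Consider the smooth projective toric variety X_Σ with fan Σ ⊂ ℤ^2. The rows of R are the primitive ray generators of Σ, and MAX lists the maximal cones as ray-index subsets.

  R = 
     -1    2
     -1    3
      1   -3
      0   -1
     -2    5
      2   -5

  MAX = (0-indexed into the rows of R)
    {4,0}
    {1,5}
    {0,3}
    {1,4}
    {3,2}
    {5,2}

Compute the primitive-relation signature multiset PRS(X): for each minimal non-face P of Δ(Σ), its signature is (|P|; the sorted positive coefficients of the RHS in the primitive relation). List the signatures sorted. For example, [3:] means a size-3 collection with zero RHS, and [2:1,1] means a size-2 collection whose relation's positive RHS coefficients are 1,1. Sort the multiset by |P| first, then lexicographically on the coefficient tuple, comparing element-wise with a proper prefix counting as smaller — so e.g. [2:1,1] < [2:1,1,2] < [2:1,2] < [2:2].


Σ has 9 primitive collections:

  P = {1,2}:  v_{1} + v_{2} = 0  →  sig = [2:]
  P = {4,5}:  v_{4} + v_{5} = 0  →  sig = [2:]
  P = {0,1}:  v_{0} + v_{1} = v_{4}  →  sig = [2:1]
  P = {0,2}:  v_{0} + v_{2} = v_{3}  →  sig = [2:1]
  P = {0,5}:  v_{0} + v_{5} = v_{2}  →  sig = [2:1]
  P = {1,3}:  v_{1} + v_{3} = v_{0}  →  sig = [2:1]
  P = {2,4}:  v_{2} + v_{4} = v_{0}  →  sig = [2:1]
  P = {3,4}:  v_{3} + v_{4} = 2·v_{0}  →  sig = [2:2]
  P = {3,5}:  v_{3} + v_{5} = 2·v_{2}  →  sig = [2:2]

Sorted signature multiset PRS(X):
    |P|=2: 9 collections, coeffs (), (), (1), (1), (1), (1), (1), (2), (2)


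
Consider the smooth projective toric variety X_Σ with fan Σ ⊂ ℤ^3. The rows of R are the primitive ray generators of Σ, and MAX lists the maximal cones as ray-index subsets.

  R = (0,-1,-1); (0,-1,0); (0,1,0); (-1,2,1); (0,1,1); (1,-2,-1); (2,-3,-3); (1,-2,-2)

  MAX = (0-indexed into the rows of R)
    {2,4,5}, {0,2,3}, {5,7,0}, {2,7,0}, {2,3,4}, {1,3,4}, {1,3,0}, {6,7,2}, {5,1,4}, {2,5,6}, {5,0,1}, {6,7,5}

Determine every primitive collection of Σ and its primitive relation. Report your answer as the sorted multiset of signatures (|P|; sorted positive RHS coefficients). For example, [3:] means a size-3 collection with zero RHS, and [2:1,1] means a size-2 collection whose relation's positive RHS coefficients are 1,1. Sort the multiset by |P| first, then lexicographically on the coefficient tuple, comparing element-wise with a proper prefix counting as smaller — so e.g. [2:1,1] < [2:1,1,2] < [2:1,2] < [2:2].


Σ has 12 primitive collections:

  P={0,4}:  v_{0} + v_{4} = 0  ⟹  sig = [2:]
  P={1,2}:  v_{1} + v_{2} = 0  ⟹  sig = [2:]
  P={3,5}:  v_{3} + v_{5} = 0  ⟹  sig = [2:]
  P={1,6}:  v_{1} + v_{6} = v_{5} + v_{7}  ⟹  sig = [2:1,1]
  P={1,7}:  v_{1} + v_{7} = v_{0} + v_{5}  ⟹  sig = [2:1,1]
  P={3,6}:  v_{3} + v_{6} = v_{2} + v_{7}  ⟹  sig = [2:1,1]
  P={3,7}:  v_{3} + v_{7} = v_{0} + v_{2}  ⟹  sig = [2:1,1]
  P={4,7}:  v_{4} + v_{7} = v_{2} + v_{5}  ⟹  sig = [2:1,1]
  P={0,6}:  v_{0} + v_{6} = 2·v_{7}  ⟹  sig = [2:2]
  P={4,6}:  v_{4} + v_{6} = 2·v_{2} + 2·v_{5}  ⟹  sig = [2:2,2]
  P={0,2,5}:  v_{0} + v_{2} + v_{5} = v_{7}  ⟹  sig = [3:1]
  P={2,5,7}:  v_{2} + v_{5} + v_{7} = v_{6}  ⟹  sig = [3:1]

Hence PRS(X_Σ) =
    |P|=2: 10 collections, coeffs (), (), (), (1,1), (1,1), (1,1), (1,1), (1,1), (2), (2,2)
    |P|=3: 2 collections, coeffs (1), (1)


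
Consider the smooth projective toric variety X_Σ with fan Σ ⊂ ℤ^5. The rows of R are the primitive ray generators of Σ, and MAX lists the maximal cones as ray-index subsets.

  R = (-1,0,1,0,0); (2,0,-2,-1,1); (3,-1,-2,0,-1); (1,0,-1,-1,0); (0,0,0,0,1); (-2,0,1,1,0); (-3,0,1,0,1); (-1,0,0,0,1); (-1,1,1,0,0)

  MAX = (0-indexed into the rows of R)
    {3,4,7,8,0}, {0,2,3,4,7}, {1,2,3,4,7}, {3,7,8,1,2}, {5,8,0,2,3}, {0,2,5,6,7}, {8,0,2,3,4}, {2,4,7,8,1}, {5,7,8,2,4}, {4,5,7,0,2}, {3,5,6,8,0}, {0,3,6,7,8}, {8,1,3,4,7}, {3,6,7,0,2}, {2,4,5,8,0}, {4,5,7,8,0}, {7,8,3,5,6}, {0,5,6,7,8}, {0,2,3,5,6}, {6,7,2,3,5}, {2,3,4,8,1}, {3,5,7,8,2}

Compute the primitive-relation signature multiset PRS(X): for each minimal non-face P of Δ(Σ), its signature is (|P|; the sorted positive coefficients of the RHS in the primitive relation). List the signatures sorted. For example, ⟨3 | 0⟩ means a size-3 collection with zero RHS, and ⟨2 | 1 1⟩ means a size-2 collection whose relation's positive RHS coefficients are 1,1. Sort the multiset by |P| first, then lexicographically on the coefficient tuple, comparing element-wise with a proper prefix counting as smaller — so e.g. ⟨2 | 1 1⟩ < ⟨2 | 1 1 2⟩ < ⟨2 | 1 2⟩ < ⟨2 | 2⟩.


Primitive collections (9):

  P={0,1}:  v_{0} + v_{1} = v_{3} + v_{4}  so sig = ⟨2 | 1 1⟩
  P={1,5}:  v_{1} + v_{5} = v_{2} + 2·v_{7} + v_{8}  so sig = ⟨2 | 1 1 2⟩
  P={1,6}:  v_{1} + v_{6} = v_{3} + 2·v_{7}  so sig = ⟨2 | 1 2⟩
  P={4,6}:  v_{4} + v_{6} = v_{0} + 2·v_{7}  so sig = ⟨2 | 1 2⟩
  P={3,4,5}:  v_{3} + v_{4} + v_{5} = v_{7}  so sig = ⟨3 | 1⟩
  P={2,6,8}:  v_{2} + v_{6} + v_{8} = v_{3} + v_{5}  so sig = ⟨3 | 1 1⟩
  P={0,2,7,8}:  v_{0} + v_{2} + v_{7} + v_{8} = 0  so sig = ⟨4 | 0⟩
  P={0,3,5,7}:  v_{0} + v_{3} + v_{5} + v_{7} = v_{6}  so sig = ⟨4 | 1⟩
  P={2,3,4,7,8}:  v_{2} + v_{3} + v_{4} + v_{7} + v_{8} = v_{1}  so sig = ⟨5 | 1⟩

Hence PRS(X_Σ) =
{ ⟨2 | 1 1⟩,  ⟨2 | 1 1 2⟩,  ⟨2 | 1 2⟩ ×2,  ⟨3 | 1⟩,  ⟨3 | 1 1⟩,  ⟨4 | 0⟩,  ⟨4 | 1⟩,  ⟨5 | 1⟩ }


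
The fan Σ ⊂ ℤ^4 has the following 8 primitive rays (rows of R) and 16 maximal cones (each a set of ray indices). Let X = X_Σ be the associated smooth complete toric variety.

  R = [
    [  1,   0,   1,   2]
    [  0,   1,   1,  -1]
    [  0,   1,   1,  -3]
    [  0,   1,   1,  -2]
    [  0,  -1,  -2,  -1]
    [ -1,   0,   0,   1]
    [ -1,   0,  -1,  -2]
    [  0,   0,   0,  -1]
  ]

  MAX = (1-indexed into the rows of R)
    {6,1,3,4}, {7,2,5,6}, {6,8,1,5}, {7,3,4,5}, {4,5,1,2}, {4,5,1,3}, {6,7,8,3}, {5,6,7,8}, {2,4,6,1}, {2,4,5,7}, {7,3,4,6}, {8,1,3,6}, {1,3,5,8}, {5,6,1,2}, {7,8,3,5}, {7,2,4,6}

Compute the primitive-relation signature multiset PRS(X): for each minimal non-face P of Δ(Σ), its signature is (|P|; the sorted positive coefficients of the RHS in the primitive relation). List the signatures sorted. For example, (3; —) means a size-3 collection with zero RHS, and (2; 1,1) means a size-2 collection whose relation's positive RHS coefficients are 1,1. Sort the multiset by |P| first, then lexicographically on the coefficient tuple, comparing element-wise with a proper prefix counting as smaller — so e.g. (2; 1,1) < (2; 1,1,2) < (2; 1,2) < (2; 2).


The 6 primitive collections of Σ (r=8, n=4):

  • {1,7}:  v_{1} + v_{7} = 0 ; sig = (2; —)
  • {2,8}:  v_{2} + v_{8} = v_{4} ; sig = (2; 1)
  • {4,8}:  v_{4} + v_{8} = v_{3} ; sig = (2; 1)
  • {2,3}:  v_{2} + v_{3} = 2·v_{4} ; sig = (2; 2)
  • {4,5,6}:  v_{4} + v_{5} + v_{6} = v_{7} ; sig = (3; 1)
  • {3,5,6}:  v_{3} + v_{5} + v_{6} = v_{7} + v_{8} ; sig = (3; 1,1)

so the primitive-relation signature multiset is
[(2; —), (2; 1), (2; 1), (2; 2), (3; 1), (3; 1,1)]


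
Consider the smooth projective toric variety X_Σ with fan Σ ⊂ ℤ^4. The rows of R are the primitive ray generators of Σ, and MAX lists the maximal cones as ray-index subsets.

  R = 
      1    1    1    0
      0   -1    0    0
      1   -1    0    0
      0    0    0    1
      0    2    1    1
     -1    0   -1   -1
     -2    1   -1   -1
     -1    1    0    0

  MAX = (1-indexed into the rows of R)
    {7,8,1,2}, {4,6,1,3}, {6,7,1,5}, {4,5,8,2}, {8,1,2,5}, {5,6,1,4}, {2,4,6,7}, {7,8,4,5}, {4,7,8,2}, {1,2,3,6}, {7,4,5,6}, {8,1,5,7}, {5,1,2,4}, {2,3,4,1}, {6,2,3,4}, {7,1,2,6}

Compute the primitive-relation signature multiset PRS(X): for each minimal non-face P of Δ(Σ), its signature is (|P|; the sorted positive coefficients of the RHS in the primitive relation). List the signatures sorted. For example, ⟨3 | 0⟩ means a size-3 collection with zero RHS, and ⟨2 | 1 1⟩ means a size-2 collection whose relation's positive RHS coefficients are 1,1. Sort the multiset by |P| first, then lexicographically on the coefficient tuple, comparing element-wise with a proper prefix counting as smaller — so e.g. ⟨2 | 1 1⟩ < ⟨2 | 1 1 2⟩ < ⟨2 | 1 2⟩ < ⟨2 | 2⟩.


The 9 primitive collections of Σ (r=8, n=4):

  • {3,8}:  v_{3} + v_{8} = 0  ⇒ sig = ⟨2 | 0⟩
  • {3,7}:  v_{3} + v_{7} = v_{6}  ⇒ sig = ⟨2 | 1⟩
  • {6,8}:  v_{6} + v_{8} = v_{7}  ⇒ sig = ⟨2 | 1⟩
  • {3,5}:  v_{3} + v_{5} = v_{1} + v_{4}  ⇒ sig = ⟨2 | 1 1⟩
  • {1,4,8}:  v_{1} + v_{4} + v_{8} = v_{5}  ⇒ sig = ⟨3 | 1⟩
  • {2,5,6}:  v_{2} + v_{5} + v_{6} = v_{8}  ⇒ sig = ⟨3 | 1⟩
  • {1,4,7}:  v_{1} + v_{4} + v_{7} = v_{5} + v_{6}  ⇒ sig = ⟨3 | 1 1⟩
  • {2,5,7}:  v_{2} + v_{5} + v_{7} = 2·v_{8}  ⇒ sig = ⟨3 | 2⟩
  • {1,2,4,6}:  v_{1} + v_{2} + v_{4} + v_{6} = 0  ⇒ sig = ⟨4 | 0⟩

so the primitive-relation signature multiset is
{ ⟨2 | 0⟩,  ⟨2 | 1⟩ ×2,  ⟨2 | 1 1⟩,  ⟨3 | 1⟩ ×2,  ⟨3 | 1 1⟩,  ⟨3 | 2⟩,  ⟨4 | 0⟩ }


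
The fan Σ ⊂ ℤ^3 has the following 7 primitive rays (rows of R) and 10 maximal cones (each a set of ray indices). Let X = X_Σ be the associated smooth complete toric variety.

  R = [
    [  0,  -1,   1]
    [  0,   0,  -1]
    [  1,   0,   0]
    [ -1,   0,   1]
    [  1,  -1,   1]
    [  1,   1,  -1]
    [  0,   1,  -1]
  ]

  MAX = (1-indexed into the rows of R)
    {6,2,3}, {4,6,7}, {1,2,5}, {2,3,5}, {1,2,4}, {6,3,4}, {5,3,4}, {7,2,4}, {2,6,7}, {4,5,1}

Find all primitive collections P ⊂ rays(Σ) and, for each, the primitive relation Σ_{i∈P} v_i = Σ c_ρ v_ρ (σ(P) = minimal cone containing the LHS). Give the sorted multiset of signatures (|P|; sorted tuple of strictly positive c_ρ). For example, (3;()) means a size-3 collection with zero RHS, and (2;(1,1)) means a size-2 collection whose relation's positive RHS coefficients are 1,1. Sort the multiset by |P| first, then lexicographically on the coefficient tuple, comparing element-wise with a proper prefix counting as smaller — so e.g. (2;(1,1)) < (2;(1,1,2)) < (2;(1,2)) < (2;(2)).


Primitive collections (9):

  {1,7}:  v_{1} + v_{7} = 0  ⇒ sig = (2;())
  {1,3}:  v_{1} + v_{3} = v_{5}  ⇒ sig = (2;(1))
  {1,6}:  v_{1} + v_{6} = v_{3}  ⇒ sig = (2;(1))
  {3,7}:  v_{3} + v_{7} = v_{6}  ⇒ sig = (2;(1))
  {5,7}:  v_{5} + v_{7} = v_{3}  ⇒ sig = (2;(1))
  {5,6}:  v_{5} + v_{6} = 2·v_{3}  ⇒ sig = (2;(2))
  {2,3,4}:  v_{2} + v_{3} + v_{4} = 0  ⇒ sig = (3;())
  {2,4,5}:  v_{2} + v_{4} + v_{5} = v_{1}  ⇒ sig = (3;(1))
  {2,4,6}:  v_{2} + v_{4} + v_{6} = v_{7}  ⇒ sig = (3;(1))

Sorted signature multiset PRS(X):
[(2;()), (2;(1)), (2;(1)), (2;(1)), (2;(1)), (2;(2)), (3;()), (3;(1)), (3;(1))]


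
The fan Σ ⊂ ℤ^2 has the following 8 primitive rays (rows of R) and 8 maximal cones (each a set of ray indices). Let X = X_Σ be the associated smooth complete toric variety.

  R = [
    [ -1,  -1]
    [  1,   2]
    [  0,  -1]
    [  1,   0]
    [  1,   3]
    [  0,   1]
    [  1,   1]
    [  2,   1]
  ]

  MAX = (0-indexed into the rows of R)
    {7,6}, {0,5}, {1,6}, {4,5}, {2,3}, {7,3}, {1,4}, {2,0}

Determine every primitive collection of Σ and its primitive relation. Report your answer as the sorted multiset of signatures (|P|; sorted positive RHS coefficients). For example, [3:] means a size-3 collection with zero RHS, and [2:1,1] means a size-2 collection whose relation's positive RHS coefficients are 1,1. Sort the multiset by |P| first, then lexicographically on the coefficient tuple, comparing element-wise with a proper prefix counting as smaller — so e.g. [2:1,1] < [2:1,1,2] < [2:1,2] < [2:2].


|primitive collections| = 20. Relations:

  • {0,6}:  v_{0} + v_{6} = 0  ⟹  sig = [2:]
  • {2,5}:  v_{2} + v_{5} = 0  ⟹  sig = [2:]
  • {0,1}:  v_{0} + v_{1} = v_{5}  ⟹  sig = [2:1]
  • {0,3}:  v_{0} + v_{3} = v_{2}  ⟹  sig = [2:1]
  • {0,7}:  v_{0} + v_{7} = v_{3}  ⟹  sig = [2:1]
  • {1,2}:  v_{1} + v_{2} = v_{6}  ⟹  sig = [2:1]
  • {1,5}:  v_{1} + v_{5} = v_{4}  ⟹  sig = [2:1]
  • {2,4}:  v_{2} + v_{4} = v_{1}  ⟹  sig = [2:1]
  • {2,6}:  v_{2} + v_{6} = v_{3}  ⟹  sig = [2:1]
  • {3,5}:  v_{3} + v_{5} = v_{6}  ⟹  sig = [2:1]
  • {3,6}:  v_{3} + v_{6} = v_{7}  ⟹  sig = [2:1]
  • {5,6}:  v_{5} + v_{6} = v_{1}  ⟹  sig = [2:1]
  • {3,4}:  v_{3} + v_{4} = v_{1} + v_{6}  ⟹  sig = [2:1,1]
  • {4,7}:  v_{4} + v_{7} = v_{1} + 2·v_{6}  ⟹  sig = [2:1,2]
  • {0,4}:  v_{0} + v_{4} = 2·v_{5}  ⟹  sig = [2:2]
  • {1,3}:  v_{1} + v_{3} = 2·v_{6}  ⟹  sig = [2:2]
  • {2,7}:  v_{2} + v_{7} = 2·v_{3}  ⟹  sig = [2:2]
  • {4,6}:  v_{4} + v_{6} = 2·v_{1}  ⟹  sig = [2:2]
  • {5,7}:  v_{5} + v_{7} = 2·v_{6}  ⟹  sig = [2:2]
  • {1,7}:  v_{1} + v_{7} = 3·v_{6}  ⟹  sig = [2:3]

Signatures (|P|; sorted positive RHS coefficients), sorted:
    |P|=2: 20 collections, coeffs (), (), (1), (1), (1), (1), (1), (1), (1), (1), (1), (1), (1,1), (1,2), (2), (2), (2), (2), (2), (3)


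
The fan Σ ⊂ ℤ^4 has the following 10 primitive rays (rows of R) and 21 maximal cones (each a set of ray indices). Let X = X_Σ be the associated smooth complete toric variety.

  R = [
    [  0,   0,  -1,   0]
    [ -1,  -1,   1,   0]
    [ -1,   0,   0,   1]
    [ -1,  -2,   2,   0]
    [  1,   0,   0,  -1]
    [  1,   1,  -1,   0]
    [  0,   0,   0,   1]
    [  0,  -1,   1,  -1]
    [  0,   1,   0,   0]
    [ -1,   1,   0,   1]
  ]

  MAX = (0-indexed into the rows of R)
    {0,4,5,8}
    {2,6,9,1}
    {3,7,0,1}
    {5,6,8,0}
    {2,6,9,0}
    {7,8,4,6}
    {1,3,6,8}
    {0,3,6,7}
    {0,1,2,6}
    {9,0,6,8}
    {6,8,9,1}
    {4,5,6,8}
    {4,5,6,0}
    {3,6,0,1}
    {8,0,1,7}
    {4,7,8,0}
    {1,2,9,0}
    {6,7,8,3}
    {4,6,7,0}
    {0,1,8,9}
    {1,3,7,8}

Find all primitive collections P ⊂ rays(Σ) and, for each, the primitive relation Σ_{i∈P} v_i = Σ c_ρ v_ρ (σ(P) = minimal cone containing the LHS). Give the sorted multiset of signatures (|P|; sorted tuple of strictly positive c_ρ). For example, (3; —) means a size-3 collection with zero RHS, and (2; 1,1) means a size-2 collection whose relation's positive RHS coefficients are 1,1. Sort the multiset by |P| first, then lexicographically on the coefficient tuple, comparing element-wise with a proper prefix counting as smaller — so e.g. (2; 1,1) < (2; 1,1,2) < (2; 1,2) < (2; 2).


Primitive collections (20):

  • {1,5}:  v_{1} + v_{5} = 0 ; sig = (2; —)
  • {2,4}:  v_{2} + v_{4} = 0 ; sig = (2; —)
  • {1,4}:  v_{1} + v_{4} = v_{7} ; sig = (2; 1)
  • {2,7}:  v_{2} + v_{7} = v_{1} ; sig = (2; 1)
  • {2,8}:  v_{2} + v_{8} = v_{9} ; sig = (2; 1)
  • {4,9}:  v_{4} + v_{9} = v_{8} ; sig = (2; 1)
  • {5,7}:  v_{5} + v_{7} = v_{4} ; sig = (2; 1)
  • {3,5}:  v_{3} + v_{5} = v_{6} + v_{7} ; sig = (2; 1,1)
  • {7,9}:  v_{7} + v_{9} = v_{1} + v_{8} ; sig = (2; 1,1)
  • {2,5}:  v_{2} + v_{5} = v_{0} + v_{6} + v_{8} ; sig = (2; 1,1,1)
  • {3,9}:  v_{3} + v_{9} = 2·v_{1} + v_{6} + v_{8} ; sig = (2; 1,1,2)
  • {5,9}:  v_{5} + v_{9} = v_{0} + v_{6} + 2·v_{8} ; sig = (2; 1,1,2)
  • {2,3}:  v_{2} + v_{3} = 2·v_{1} + v_{6} ; sig = (2; 1,2)
  • {3,4}:  v_{3} + v_{4} = v_{6} + 2·v_{7} ; sig = (2; 1,2)
  • {0,3,8}:  v_{0} + v_{3} + v_{8} = v_{1} ; sig = (3; 1)
  • {1,6,7}:  v_{1} + v_{6} + v_{7} = v_{3} ; sig = (3; 1)
  • {0,6,7,8}:  v_{0} + v_{6} + v_{7} + v_{8} = 0 ; sig = (4; —)
  • {0,1,6,8}:  v_{0} + v_{1} + v_{6} + v_{8} = v_{2} ; sig = (4; 1)
  • {0,4,6,8}:  v_{0} + v_{4} + v_{6} + v_{8} = v_{5} ; sig = (4; 1)
  • {0,1,6,9}:  v_{0} + v_{1} + v_{6} + v_{9} = 2·v_{2} ; sig = (4; 2)

Sorted signature multiset PRS(X):
    |P|=2: 14 collections, coeffs (), (), (1), (1), (1), (1), (1), (1,1), (1,1), (1,1,1), (1,1,2), (1,1,2), (1,2), (1,2)
    |P|=3: 2 collections, coeffs (1), (1)
    |P|=4: 4 collections, coeffs (), (1), (1), (2)


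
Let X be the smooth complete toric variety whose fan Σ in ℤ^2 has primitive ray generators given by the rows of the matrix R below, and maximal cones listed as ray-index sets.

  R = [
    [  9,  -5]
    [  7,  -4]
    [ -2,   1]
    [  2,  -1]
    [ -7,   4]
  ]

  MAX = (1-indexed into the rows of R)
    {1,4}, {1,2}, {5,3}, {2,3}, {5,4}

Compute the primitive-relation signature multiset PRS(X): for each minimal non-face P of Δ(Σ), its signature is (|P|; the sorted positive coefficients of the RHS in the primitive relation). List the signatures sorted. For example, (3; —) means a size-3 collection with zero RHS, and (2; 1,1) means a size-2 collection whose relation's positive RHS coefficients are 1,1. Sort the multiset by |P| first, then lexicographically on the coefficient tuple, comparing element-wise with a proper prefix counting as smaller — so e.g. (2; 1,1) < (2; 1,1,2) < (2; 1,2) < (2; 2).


Σ has 5 primitive collections:

  P={2,5}:  v_{2} + v_{5} = 0  ⟹  sig = (2; —)
  P={3,4}:  v_{3} + v_{4} = 0  ⟹  sig = (2; —)
  P={1,3}:  v_{1} + v_{3} = v_{2}  ⟹  sig = (2; 1)
  P={1,5}:  v_{1} + v_{5} = v_{4}  ⟹  sig = (2; 1)
  P={2,4}:  v_{2} + v_{4} = v_{1}  ⟹  sig = (2; 1)

so the primitive-relation signature multiset is
[(2; —), (2; —), (2; 1), (2; 1), (2; 1)]


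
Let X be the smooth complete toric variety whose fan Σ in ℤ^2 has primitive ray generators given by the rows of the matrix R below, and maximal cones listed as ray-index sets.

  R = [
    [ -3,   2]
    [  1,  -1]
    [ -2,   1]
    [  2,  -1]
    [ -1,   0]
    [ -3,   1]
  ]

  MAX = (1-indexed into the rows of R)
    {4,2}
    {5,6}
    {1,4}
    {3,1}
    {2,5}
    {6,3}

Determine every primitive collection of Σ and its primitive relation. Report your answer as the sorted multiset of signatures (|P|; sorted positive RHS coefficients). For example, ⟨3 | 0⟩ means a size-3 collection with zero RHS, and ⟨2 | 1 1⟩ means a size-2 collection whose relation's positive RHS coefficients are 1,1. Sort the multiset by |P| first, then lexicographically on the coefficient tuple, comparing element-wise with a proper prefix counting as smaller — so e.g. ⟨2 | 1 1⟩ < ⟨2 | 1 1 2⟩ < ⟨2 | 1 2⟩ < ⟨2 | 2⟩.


Δ(Σ) — 6 vertices, 9 min non-faces:

  • {3,4}:  v_{3} + v_{4} = 0  ⟹  sig = ⟨2 | 0⟩
  • {1,2}:  v_{1} + v_{2} = v_{3}  ⟹  sig = ⟨2 | 1⟩
  • {2,3}:  v_{2} + v_{3} = v_{5}  ⟹  sig = ⟨2 | 1⟩
  • {3,5}:  v_{3} + v_{5} = v_{6}  ⟹  sig = ⟨2 | 1⟩
  • {4,5}:  v_{4} + v_{5} = v_{2}  ⟹  sig = ⟨2 | 1⟩
  • {4,6}:  v_{4} + v_{6} = v_{5}  ⟹  sig = ⟨2 | 1⟩
  • {1,5}:  v_{1} + v_{5} = 2·v_{3}  ⟹  sig = ⟨2 | 2⟩
  • {2,6}:  v_{2} + v_{6} = 2·v_{5}  ⟹  sig = ⟨2 | 2⟩
  • {1,6}:  v_{1} + v_{6} = 3·v_{3}  ⟹  sig = ⟨2 | 3⟩

Sorted signature multiset PRS(X):
{ ⟨2 | 0⟩,  ⟨2 | 1⟩ ×5,  ⟨2 | 2⟩ ×2,  ⟨2 | 3⟩ }


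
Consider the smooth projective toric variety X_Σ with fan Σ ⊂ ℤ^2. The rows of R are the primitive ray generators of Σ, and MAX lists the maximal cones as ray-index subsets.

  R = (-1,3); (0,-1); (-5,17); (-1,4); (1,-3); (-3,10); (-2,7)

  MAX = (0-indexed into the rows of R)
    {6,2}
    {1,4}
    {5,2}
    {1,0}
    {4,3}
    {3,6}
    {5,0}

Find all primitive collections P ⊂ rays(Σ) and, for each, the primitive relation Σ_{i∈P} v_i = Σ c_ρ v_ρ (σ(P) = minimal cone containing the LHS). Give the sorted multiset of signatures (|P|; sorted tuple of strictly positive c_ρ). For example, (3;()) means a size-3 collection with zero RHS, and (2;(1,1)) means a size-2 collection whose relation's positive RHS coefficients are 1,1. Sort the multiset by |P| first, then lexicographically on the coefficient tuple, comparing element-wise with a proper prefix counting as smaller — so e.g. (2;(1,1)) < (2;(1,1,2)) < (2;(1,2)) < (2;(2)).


14 minimal non-faces of Δ(Σ) (on 7 rays):

  • {0,4}:  v_{0} + v_{4} = 0  ⟹  sig = (2;())
  • {0,3}:  v_{0} + v_{3} = v_{6}  ⟹  sig = (2;(1))
  • {0,6}:  v_{0} + v_{6} = v_{5}  ⟹  sig = (2;(1))
  • {1,3}:  v_{1} + v_{3} = v_{0}  ⟹  sig = (2;(1))
  • {4,5}:  v_{4} + v_{5} = v_{6}  ⟹  sig = (2;(1))
  • {4,6}:  v_{4} + v_{6} = v_{3}  ⟹  sig = (2;(1))
  • {5,6}:  v_{5} + v_{6} = v_{2}  ⟹  sig = (2;(1))
  • {1,2}:  v_{1} + v_{2} = 2·v_{0} + v_{5}  ⟹  sig = (2;(1,2))
  • {0,2}:  v_{0} + v_{2} = 2·v_{5}  ⟹  sig = (2;(2))
  • {1,6}:  v_{1} + v_{6} = 2·v_{0}  ⟹  sig = (2;(2))
  • {2,4}:  v_{2} + v_{4} = 2·v_{6}  ⟹  sig = (2;(2))
  • {3,5}:  v_{3} + v_{5} = 2·v_{6}  ⟹  sig = (2;(2))
  • {1,5}:  v_{1} + v_{5} = 3·v_{0}  ⟹  sig = (2;(3))
  • {2,3}:  v_{2} + v_{3} = 3·v_{6}  ⟹  sig = (2;(3))

Signatures (|P|; sorted positive RHS coefficients), sorted:
[(2;()), (2;(1)), (2;(1)), (2;(1)), (2;(1)), (2;(1)), (2;(1)), (2;(1,2)), (2;(2)), (2;(2)), (2;(2)), (2;(2)), (2;(3)), (2;(3))]


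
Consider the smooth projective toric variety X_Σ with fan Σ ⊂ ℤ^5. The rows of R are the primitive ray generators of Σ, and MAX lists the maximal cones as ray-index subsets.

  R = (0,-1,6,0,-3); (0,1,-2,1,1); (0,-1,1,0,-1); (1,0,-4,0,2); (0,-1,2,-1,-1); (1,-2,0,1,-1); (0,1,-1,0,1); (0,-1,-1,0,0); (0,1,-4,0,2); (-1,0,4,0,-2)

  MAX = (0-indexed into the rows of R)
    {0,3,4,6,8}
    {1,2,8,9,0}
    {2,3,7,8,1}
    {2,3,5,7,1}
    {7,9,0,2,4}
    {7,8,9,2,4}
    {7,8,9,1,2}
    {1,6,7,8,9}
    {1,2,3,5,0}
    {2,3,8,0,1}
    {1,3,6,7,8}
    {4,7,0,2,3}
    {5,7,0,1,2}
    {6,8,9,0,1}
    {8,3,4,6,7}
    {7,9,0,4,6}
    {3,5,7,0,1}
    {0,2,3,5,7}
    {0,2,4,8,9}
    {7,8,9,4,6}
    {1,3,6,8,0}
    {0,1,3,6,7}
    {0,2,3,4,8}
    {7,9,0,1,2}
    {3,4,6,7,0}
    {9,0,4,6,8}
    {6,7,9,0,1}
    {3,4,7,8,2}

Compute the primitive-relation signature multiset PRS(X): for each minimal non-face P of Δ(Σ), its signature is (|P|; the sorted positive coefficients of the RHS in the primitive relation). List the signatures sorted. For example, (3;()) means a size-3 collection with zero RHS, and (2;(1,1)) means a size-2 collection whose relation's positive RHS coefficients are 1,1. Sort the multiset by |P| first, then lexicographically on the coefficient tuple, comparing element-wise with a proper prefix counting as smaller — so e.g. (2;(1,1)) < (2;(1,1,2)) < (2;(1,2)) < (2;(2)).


9 minimal non-faces of Δ(Σ) (on 10 rays):

  P={1,4}:  v_{1} + v_{4} = 0  →  sig = (2;())
  P={2,6}:  v_{2} + v_{6} = 0  →  sig = (2;())
  P={3,9}:  v_{3} + v_{9} = 0  →  sig = (2;())
  P={4,5}:  v_{4} + v_{5} = v_{0} + v_{2} + v_{3} + v_{7}  →  sig = (2;(1,1,1,1))
  P={5,6}:  v_{5} + v_{6} = v_{0} + v_{1} + v_{3} + v_{7}  →  sig = (2;(1,1,1,1))
  P={5,9}:  v_{5} + v_{9} = v_{0} + v_{1} + v_{2} + v_{7}  →  sig = (2;(1,1,1,1))
  P={5,8}:  v_{5} + v_{8} = v_{1} + 2·v_{2} + v_{3}  →  sig = (2;(1,1,2))
  P={0,7,8}:  v_{0} + v_{7} + v_{8} = v_{2}  →  sig = (3;(1))
  P={0,1,2,3,7}:  v_{0} + v_{1} + v_{2} + v_{3} + v_{7} = v_{5}  →  sig = (5;(1))

Signatures (|P|; sorted positive RHS coefficients), sorted:
    (2;())
    (2;())
    (2;())
    (2;(1,1,1,1))
    (2;(1,1,1,1))
    (2;(1,1,1,1))
    (2;(1,1,2))
    (3;(1))
    (5;(1))


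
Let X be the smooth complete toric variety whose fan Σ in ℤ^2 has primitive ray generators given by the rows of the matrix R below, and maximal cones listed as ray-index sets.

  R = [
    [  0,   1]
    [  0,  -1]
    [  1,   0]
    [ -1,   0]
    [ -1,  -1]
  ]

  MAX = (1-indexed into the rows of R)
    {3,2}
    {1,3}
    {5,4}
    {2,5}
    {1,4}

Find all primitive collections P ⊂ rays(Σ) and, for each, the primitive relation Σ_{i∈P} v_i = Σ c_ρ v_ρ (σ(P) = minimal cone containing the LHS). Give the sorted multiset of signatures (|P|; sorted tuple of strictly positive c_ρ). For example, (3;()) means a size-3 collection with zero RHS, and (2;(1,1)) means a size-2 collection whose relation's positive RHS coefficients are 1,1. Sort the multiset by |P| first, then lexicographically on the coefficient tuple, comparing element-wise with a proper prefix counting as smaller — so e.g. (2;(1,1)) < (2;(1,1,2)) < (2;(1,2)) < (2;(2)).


|primitive collections| = 5. Relations:

  P={1,2}:  v_{1} + v_{2} = 0  ⇒ sig = (2;())
  P={3,4}:  v_{3} + v_{4} = 0  ⇒ sig = (2;())
  P={1,5}:  v_{1} + v_{5} = v_{4}  ⇒ sig = (2;(1))
  P={2,4}:  v_{2} + v_{4} = v_{5}  ⇒ sig = (2;(1))
  P={3,5}:  v_{3} + v_{5} = v_{2}  ⇒ sig = (2;(1))

Sorted signature multiset PRS(X):
    |P|=2: 5 collections, coeffs (), (), (1), (1), (1)
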